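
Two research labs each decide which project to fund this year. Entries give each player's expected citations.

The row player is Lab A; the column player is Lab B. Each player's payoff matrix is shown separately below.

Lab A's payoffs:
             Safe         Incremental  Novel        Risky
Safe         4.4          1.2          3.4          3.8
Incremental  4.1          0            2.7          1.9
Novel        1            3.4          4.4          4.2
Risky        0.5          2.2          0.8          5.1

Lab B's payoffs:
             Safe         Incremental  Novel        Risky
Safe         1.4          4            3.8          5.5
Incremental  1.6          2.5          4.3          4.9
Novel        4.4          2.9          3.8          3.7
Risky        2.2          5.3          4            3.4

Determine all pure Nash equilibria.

Lab A against Safe: payoffs 4.4, 4.1, 1, 0.5 → best response Safe.
Lab A against Incremental: payoffs 1.2, 0, 3.4, 2.2 → best response Novel.
Lab A against Novel: payoffs 3.4, 2.7, 4.4, 0.8 → best response Novel.
Lab A against Risky: payoffs 3.8, 1.9, 4.2, 5.1 → best response Risky.
Lab B against Safe: payoffs 1.4, 4, 3.8, 5.5 → best response Risky.
Lab B against Incremental: payoffs 1.6, 2.5, 4.3, 4.9 → best response Risky.
Lab B against Novel: payoffs 4.4, 2.9, 3.8, 3.7 → best response Safe.
Lab B against Risky: payoffs 2.2, 5.3, 4, 3.4 → best response Incremental.
No profile is a mutual best response for all players.

There is no pure-strategy Nash equilibrium.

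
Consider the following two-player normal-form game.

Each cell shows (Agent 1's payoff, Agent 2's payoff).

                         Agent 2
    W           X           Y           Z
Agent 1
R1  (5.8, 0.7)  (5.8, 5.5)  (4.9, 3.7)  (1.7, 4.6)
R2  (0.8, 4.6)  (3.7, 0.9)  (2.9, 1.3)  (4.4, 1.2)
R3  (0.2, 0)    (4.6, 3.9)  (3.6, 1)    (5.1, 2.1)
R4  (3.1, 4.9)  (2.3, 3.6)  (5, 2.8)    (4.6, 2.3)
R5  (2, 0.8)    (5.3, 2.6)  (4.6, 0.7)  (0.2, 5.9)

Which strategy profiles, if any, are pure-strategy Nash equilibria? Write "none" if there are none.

For each player, find the best response to each opponent profile; mutual best responses are the pure NE.
Agent 1 against W: payoffs 5.8, 0.8, 0.2, 3.1, 2 → best response R1.
Agent 1 against X: payoffs 5.8, 3.7, 4.6, 2.3, 5.3 → best response R1.
Agent 1 against Y: payoffs 4.9, 2.9, 3.6, 5, 4.6 → best response R4.
Agent 1 against Z: payoffs 1.7, 4.4, 5.1, 4.6, 0.2 → best response R3.
Agent 2 against R1: payoffs 0.7, 5.5, 3.7, 4.6 → best response X.
Agent 2 against R2: payoffs 4.6, 0.9, 1.3, 1.2 → best response W.
Agent 2 against R3: payoffs 0, 3.9, 1, 2.1 → best response X.
Agent 2 against R4: payoffs 4.9, 3.6, 2.8, 2.3 → best response W.
Agent 2 against R5: payoffs 0.8, 2.6, 0.7, 5.9 → best response Z.
Mutual best responses: (R1, X).

The unique pure-strategy Nash equilibrium is (R1, X).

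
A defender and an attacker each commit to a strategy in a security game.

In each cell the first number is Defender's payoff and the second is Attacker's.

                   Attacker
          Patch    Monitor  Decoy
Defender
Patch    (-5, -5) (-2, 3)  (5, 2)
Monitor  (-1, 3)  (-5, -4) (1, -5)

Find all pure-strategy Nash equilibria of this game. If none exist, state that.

(Patch, Patch): Defender can switch to Monitor (-5 → -1). Not NE.
(Patch, Monitor): Defender gets -2, best alternative -5; Attacker gets 3, best alternative 2. No profitable deviation — NE.
(Patch, Decoy): Attacker can switch to Monitor (2 → 3). Not NE.
(Monitor, Patch): Defender gets -1, best alternative -5; Attacker gets 3, best alternative -4. No profitable deviation — NE.
(Monitor, Monitor): Defender can switch to Patch (-5 → -2). Not NE.
(Monitor, Decoy): Defender can switch to Patch (1 → 5). Not NE.

The pure Nash equilibria are (Patch, Monitor), (Monitor, Patch).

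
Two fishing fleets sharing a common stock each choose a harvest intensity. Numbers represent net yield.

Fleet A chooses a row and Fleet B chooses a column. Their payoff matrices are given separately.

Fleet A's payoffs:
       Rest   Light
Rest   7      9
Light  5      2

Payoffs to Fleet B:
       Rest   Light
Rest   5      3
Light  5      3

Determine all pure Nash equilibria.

Fleet A against Rest: payoffs 7, 5 → best response Rest.
Fleet A against Light: payoffs 9, 2 → best response Rest.
Fleet B against Rest: payoffs 5, 3 → best response Rest.
Fleet B against Light: payoffs 5, 3 → best response Rest.
Mutual best responses: (Rest, Rest).

Pure NE: (Rest, Rest)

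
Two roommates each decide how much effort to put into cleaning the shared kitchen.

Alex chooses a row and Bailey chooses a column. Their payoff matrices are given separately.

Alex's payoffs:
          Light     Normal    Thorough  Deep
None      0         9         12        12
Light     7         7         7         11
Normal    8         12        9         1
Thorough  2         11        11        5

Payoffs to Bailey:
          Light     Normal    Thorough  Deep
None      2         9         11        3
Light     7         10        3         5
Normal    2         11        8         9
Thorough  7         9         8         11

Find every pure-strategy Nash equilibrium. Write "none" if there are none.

Mark each player's best response to every combination of opponents' strategies; a profile where every player is best-responding is a pure Nash equilibrium.
Alex against Light: payoffs 0, 7, 8, 2 → best response Normal.
Alex against Normal: payoffs 9, 7, 12, 11 → best response Normal.
Alex against Thorough: payoffs 12, 7, 9, 11 → best response None.
Alex against Deep: payoffs 12, 11, 1, 5 → best response None.
Bailey against None: payoffs 2, 9, 11, 3 → best response Thorough.
Bailey against Light: payoffs 7, 10, 3, 5 → best response Normal.
Bailey against Normal: payoffs 2, 11, 8, 9 → best response Normal.
Bailey against Thorough: payoffs 7, 9, 8, 11 → best response Deep.
Mutual best responses: (None, Thorough); (Normal, Normal).

Pure-strategy Nash equilibria: (None, Thorough); (Normal, Normal)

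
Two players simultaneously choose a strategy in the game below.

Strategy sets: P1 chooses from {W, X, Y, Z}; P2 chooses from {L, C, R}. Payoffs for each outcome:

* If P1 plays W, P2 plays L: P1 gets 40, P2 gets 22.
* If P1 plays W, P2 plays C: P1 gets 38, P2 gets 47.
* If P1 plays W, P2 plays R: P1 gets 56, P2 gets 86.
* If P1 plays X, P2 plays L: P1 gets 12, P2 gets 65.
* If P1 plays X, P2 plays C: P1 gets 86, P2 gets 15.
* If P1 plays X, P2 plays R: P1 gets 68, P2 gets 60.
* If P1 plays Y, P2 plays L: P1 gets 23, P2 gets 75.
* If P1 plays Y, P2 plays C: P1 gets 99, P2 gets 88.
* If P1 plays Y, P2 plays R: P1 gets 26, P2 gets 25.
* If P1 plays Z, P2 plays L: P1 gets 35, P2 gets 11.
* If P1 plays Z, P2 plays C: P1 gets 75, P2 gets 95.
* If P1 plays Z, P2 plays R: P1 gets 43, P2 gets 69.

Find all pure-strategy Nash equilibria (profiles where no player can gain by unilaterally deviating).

The unique pure-strategy Nash equilibrium is (Y, C).

P1 against L: payoffs 40, 12, 23, 35 → best response W.
P1 against C: payoffs 38, 86, 99, 75 → best response Y.
P1 against R: payoffs 56, 68, 26, 43 → best response X.
P2 against W: payoffs 22, 47, 86 → best response R.
P2 against X: payoffs 65, 15, 60 → best response L.
P2 against Y: payoffs 75, 88, 25 → best response C.
P2 against Z: payoffs 11, 95, 69 → best response C.
Mutual best responses: (Y, C).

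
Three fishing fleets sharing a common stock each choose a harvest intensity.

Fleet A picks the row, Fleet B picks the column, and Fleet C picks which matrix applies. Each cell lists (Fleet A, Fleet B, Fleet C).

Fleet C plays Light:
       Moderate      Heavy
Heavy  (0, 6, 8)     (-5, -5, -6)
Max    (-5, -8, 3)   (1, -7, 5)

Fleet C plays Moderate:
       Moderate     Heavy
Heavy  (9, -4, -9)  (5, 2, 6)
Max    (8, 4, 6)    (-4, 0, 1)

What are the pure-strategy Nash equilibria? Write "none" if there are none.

Check each profile: it is a Nash equilibrium iff no player can strictly gain by switching unilaterally.
(Heavy, Moderate, Light): Fleet A gets 0, best alternative -5; Fleet B gets 6, best alternative -5; Fleet C gets 8, best alternative -9. No profitable deviation — NE.
(Heavy, Moderate, Moderate): Fleet B can switch to Heavy (-4 → 2). Not NE.
(Heavy, Heavy, Light): Fleet A can switch to Max (-5 → 1). Not NE.
(Heavy, Heavy, Moderate): Fleet A gets 5, best alternative -4; Fleet B gets 2, best alternative -4; Fleet C gets 6, best alternative -6. No profitable deviation — NE.
(Max, Moderate, Light): Fleet A can switch to Heavy (-5 → 0). Not NE.
(Max, Moderate, Moderate): Fleet A can switch to Heavy (8 → 9). Not NE.
(Max, Heavy, Light): Fleet A gets 1, best alternative -5; Fleet B gets -7, best alternative -8; Fleet C gets 5, best alternative 1. No profitable deviation — NE.
(Max, Heavy, Moderate): Fleet A can switch to Heavy (-4 → 5). Not NE.

The pure Nash equilibria are (Heavy, Moderate, Light) and (Heavy, Heavy, Moderate) and (Max, Heavy, Light).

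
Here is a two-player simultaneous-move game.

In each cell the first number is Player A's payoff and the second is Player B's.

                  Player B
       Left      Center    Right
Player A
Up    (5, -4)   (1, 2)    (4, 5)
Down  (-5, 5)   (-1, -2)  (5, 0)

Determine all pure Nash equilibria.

(Up, Left): Player B can switch to Center (-4 → 2). Not NE.
(Up, Center): Player B can switch to Right (2 → 5). Not NE.
(Up, Right): Player A can switch to Down (4 → 5). Not NE.
(Down, Left): Player A can switch to Up (-5 → 5). Not NE.
(Down, Center): Player A can switch to Up (-1 → 1). Not NE.
(Down, Right): Player B can switch to Left (0 → 5). Not NE.

No pure-strategy Nash equilibrium.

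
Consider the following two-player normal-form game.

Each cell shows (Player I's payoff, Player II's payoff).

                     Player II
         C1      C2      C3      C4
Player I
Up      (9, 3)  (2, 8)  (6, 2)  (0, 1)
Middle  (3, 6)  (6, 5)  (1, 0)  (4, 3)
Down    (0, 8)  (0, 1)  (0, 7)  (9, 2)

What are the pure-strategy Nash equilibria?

Check each profile: it is a Nash equilibrium iff no player can strictly gain by switching unilaterally.
(Up, C1): Player II can switch to C2 (3 → 8). Not NE.
(Up, C2): Player I can switch to Middle (2 → 6). Not NE.
(Up, C3): Player II can switch to C1 (2 → 3). Not NE.
(Up, C4): Player I can switch to Middle (0 → 4). Not NE.
(Middle, C1): Player I can switch to Up (3 → 9). Not NE.
(Middle, C2): Player II can switch to C1 (5 → 6). Not NE.
(The remaining 6 profiles each have a profitable deviation by the same check.)

There is no pure-strategy Nash equilibrium.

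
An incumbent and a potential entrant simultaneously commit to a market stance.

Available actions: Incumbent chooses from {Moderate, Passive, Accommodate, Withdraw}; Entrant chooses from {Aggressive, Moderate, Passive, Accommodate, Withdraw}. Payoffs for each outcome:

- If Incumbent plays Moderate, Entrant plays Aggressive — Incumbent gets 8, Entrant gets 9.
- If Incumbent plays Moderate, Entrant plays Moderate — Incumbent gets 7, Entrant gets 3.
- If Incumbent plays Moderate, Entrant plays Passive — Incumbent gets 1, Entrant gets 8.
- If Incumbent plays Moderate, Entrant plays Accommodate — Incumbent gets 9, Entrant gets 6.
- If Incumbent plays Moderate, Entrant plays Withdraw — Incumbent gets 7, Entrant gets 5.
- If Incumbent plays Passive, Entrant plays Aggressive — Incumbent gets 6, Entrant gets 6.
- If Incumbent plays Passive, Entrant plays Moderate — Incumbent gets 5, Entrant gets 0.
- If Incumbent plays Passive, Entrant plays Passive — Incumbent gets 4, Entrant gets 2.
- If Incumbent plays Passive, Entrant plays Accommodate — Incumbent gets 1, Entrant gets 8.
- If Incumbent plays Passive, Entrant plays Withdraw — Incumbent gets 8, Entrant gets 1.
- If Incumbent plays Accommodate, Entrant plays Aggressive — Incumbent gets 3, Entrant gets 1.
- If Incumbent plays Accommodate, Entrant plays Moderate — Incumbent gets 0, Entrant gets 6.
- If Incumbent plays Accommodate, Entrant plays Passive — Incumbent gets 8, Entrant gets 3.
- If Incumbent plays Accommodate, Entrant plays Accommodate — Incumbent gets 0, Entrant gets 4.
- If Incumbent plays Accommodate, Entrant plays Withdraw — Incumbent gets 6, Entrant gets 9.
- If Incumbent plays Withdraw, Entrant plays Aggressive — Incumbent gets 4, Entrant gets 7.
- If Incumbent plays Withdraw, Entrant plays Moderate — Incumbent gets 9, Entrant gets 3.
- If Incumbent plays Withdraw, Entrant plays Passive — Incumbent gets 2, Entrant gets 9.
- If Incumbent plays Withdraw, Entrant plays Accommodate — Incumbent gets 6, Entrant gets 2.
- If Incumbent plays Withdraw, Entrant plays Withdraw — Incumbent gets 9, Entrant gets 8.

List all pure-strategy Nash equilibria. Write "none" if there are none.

(Moderate, Aggressive)

(Moderate, Aggressive): Incumbent gets 8, best alternative 6; Entrant gets 9, best alternative 8. No profitable deviation — NE.
(Moderate, Moderate): Incumbent can switch to Withdraw (7 → 9). Not NE.
(Moderate, Passive): Incumbent can switch to Passive (1 → 4). Not NE.
(Moderate, Accommodate): Entrant can switch to Aggressive (6 → 9). Not NE.
(Moderate, Withdraw): Incumbent can switch to Passive (7 → 8). Not NE.
(Passive, Aggressive): Incumbent can switch to Moderate (6 → 8). Not NE.
(Passive, Moderate): Incumbent can switch to Moderate (5 → 7). Not NE.
(Passive, Passive): Incumbent can switch to Accommodate (4 → 8). Not NE.
(Passive, Accommodate): Incumbent can switch to Moderate (1 → 9). Not NE.
(The remaining 11 profiles each have a profitable deviation by the same check.)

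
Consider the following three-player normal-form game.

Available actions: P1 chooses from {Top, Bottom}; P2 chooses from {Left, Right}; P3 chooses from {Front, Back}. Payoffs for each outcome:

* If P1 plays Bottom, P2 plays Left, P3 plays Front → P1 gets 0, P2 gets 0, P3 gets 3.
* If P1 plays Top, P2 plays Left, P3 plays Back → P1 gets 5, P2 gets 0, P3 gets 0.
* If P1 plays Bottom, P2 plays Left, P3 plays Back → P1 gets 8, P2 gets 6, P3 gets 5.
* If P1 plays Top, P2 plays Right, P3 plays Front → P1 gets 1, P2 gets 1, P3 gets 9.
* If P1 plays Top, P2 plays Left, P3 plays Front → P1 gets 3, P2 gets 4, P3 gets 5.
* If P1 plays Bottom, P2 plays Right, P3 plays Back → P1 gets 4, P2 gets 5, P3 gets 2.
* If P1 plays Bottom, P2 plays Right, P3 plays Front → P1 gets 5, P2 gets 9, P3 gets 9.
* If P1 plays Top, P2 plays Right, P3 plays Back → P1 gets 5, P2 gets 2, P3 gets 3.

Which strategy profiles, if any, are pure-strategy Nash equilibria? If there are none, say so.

For each player, find the best response to each opponent profile; mutual best responses are the pure NE.
P1 against (Left, Front): payoffs 3, 0 → best response Top.
P1 against (Left, Back): payoffs 5, 8 → best response Bottom.
P1 against (Right, Front): payoffs 1, 5 → best response Bottom.
P1 against (Right, Back): payoffs 5, 4 → best response Top.
P2 against (Top, Front): payoffs 4, 1 → best response Left.
P2 against (Top, Back): payoffs 0, 2 → best response Right.
P2 against (Bottom, Front): payoffs 0, 9 → best response Right.
P2 against (Bottom, Back): payoffs 6, 5 → best response Left.
P3 against (Top, Left): payoffs 5, 0 → best response Front.
P3 against (Top, Right): payoffs 9, 3 → best response Front.
P3 against (Bottom, Left): payoffs 3, 5 → best response Back.
P3 against (Bottom, Right): payoffs 9, 2 → best response Front.
Mutual best responses: (Top, Left, Front); (Bottom, Left, Back); (Bottom, Right, Front).

Pure-strategy Nash equilibria: (Top, Left, Front) and (Bottom, Left, Back) and (Bottom, Right, Front)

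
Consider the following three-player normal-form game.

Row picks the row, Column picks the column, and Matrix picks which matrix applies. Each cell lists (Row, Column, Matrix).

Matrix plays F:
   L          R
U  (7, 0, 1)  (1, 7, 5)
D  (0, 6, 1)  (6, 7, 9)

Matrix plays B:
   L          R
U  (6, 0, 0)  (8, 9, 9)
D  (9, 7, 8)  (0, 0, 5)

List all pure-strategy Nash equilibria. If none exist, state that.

The pure Nash equilibria are (U, R, B) and (D, L, B) and (D, R, F).

(U, L, F): Column can switch to R (0 → 7). Not NE.
(U, L, B): Row can switch to D (6 → 9). Not NE.
(U, R, F): Row can switch to D (1 → 6). Not NE.
(U, R, B): Row gets 8, best alternative 0; Column gets 9, best alternative 0; Matrix gets 9, best alternative 5. No profitable deviation — NE.
(D, L, F): Row can switch to U (0 → 7). Not NE.
(D, L, B): Row gets 9, best alternative 6; Column gets 7, best alternative 0; Matrix gets 8, best alternative 1. No profitable deviation — NE.
(D, R, F): Row gets 6, best alternative 1; Column gets 7, best alternative 6; Matrix gets 9, best alternative 5. No profitable deviation — NE.
(D, R, B): Row can switch to U (0 → 8). Not NE.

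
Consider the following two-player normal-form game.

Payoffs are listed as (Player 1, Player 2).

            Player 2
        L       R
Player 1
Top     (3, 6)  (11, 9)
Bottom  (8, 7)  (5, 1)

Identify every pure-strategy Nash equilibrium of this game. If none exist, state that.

(Top, L): Player 1 can switch to Bottom (3 → 8). Not NE.
(Top, R): Player 1 gets 11, best alternative 5; Player 2 gets 9, best alternative 6. No profitable deviation — NE.
(Bottom, L): Player 1 gets 8, best alternative 3; Player 2 gets 7, best alternative 1. No profitable deviation — NE.
(Bottom, R): Player 1 can switch to Top (5 → 11). Not NE.

Pure-strategy Nash equilibria: (Top, R); (Bottom, L)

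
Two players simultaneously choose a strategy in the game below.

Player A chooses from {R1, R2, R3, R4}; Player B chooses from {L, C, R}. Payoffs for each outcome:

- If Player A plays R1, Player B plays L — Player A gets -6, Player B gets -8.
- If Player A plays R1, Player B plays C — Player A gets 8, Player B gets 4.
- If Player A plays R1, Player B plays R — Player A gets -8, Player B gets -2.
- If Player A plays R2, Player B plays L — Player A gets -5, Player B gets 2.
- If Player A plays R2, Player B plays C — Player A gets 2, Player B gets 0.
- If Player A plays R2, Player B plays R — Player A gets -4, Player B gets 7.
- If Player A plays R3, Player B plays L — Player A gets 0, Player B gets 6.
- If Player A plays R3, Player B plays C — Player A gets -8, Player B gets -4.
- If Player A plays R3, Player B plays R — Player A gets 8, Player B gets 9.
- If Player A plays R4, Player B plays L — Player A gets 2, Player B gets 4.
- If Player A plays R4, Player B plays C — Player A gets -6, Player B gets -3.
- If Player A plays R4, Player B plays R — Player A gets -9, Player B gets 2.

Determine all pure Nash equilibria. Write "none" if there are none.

For each strategy profile, look for a profitable unilateral deviation.
(R1, L): Player A can switch to R2 (-6 → -5). Not NE.
(R1, C): Player A gets 8, best alternative 2; Player B gets 4, best alternative -2. No profitable deviation — NE.
(R1, R): Player A can switch to R2 (-8 → -4). Not NE.
(R2, L): Player A can switch to R3 (-5 → 0). Not NE.
(R2, C): Player A can switch to R1 (2 → 8). Not NE.
(R2, R): Player A can switch to R3 (-4 → 8). Not NE.
(R3, L): Player A can switch to R4 (0 → 2). Not NE.
(R3, R): Player A gets 8, best alternative -4; Player B gets 9, best alternative 6. No profitable deviation — NE.
(R4, L): Player A gets 2, best alternative 0; Player B gets 4, best alternative 2. No profitable deviation — NE.
(The remaining 3 profiles each have a profitable deviation by the same check.)

Pure-strategy Nash equilibria: (R1, C), (R3, R), (R4, L)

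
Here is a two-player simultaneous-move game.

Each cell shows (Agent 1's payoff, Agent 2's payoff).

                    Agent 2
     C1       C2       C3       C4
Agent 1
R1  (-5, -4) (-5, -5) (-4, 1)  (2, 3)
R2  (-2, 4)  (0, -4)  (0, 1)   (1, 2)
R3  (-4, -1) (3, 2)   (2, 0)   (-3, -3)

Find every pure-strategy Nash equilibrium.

(R1, C4), (R2, C1), (R3, C2)

Check each profile: it is a Nash equilibrium iff no player can strictly gain by switching unilaterally.
(R1, C1): Agent 1 can switch to R2 (-5 → -2). Not NE.
(R1, C2): Agent 1 can switch to R2 (-5 → 0). Not NE.
(R1, C3): Agent 1 can switch to R2 (-4 → 0). Not NE.
(R1, C4): Agent 1 gets 2, best alternative 1; Agent 2 gets 3, best alternative 1. No profitable deviation — NE.
(R2, C1): Agent 1 gets -2, best alternative -4; Agent 2 gets 4, best alternative 2. No profitable deviation — NE.
(R2, C2): Agent 1 can switch to R3 (0 → 3). Not NE.
(R2, C3): Agent 1 can switch to R3 (0 → 2). Not NE.
(R2, C4): Agent 1 can switch to R1 (1 → 2). Not NE.
(R3, C1): Agent 1 can switch to R2 (-4 → -2). Not NE.
(R3, C2): Agent 1 gets 3, best alternative 0; Agent 2 gets 2, best alternative 0. No profitable deviation — NE.
(R3, C3): Agent 2 can switch to C2 (0 → 2). Not NE.
(R3, C4): Agent 1 can switch to R1 (-3 → 2). Not NE.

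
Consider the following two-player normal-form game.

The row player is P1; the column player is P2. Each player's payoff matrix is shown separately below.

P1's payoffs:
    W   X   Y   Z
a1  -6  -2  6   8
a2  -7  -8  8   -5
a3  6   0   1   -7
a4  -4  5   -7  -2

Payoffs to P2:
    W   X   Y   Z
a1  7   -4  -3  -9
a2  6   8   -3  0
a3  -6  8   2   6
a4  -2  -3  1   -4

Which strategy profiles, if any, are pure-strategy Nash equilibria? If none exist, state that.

For each player, find the best response to each opponent profile; mutual best responses are the pure NE.
P1 against W: payoffs -6, -7, 6, -4 → best response a3.
P1 against X: payoffs -2, -8, 0, 5 → best response a4.
P1 against Y: payoffs 6, 8, 1, -7 → best response a2.
P1 against Z: payoffs 8, -5, -7, -2 → best response a1.
P2 against a1: payoffs 7, -4, -3, -9 → best response W.
P2 against a2: payoffs 6, 8, -3, 0 → best response X.
P2 against a3: payoffs -6, 8, 2, 6 → best response X.
P2 against a4: payoffs -2, -3, 1, -4 → best response Y.
No profile is a mutual best response for all players.

none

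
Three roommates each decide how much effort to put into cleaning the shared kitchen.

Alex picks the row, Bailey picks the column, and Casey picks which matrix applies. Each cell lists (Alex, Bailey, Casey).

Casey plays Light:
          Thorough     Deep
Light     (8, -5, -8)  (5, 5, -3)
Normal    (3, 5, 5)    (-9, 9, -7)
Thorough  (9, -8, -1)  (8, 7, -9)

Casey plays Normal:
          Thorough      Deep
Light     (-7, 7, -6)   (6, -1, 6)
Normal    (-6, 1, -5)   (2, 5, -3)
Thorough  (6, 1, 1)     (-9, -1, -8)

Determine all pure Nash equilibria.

The unique pure-strategy Nash equilibrium is (Thorough, Thorough, Normal).

For each player, find the best response to each opponent profile; mutual best responses are the pure NE.
Alex against (Thorough, Light): payoffs 8, 3, 9 → best response Thorough.
Alex against (Thorough, Normal): payoffs -7, -6, 6 → best response Thorough.
Alex against (Deep, Light): payoffs 5, -9, 8 → best response Thorough.
Alex against (Deep, Normal): payoffs 6, 2, -9 → best response Light.
Bailey against (Light, Light): payoffs -5, 5 → best response Deep.
Bailey against (Light, Normal): payoffs 7, -1 → best response Thorough.
Bailey against (Normal, Light): payoffs 5, 9 → best response Deep.
Bailey against (Normal, Normal): payoffs 1, 5 → best response Deep.
Bailey against (Thorough, Light): payoffs -8, 7 → best response Deep.
Bailey against (Thorough, Normal): payoffs 1, -1 → best response Thorough.
Casey against (Light, Thorough): payoffs -8, -6 → best response Normal.
Casey against (Light, Deep): payoffs -3, 6 → best response Normal.
Casey against (Normal, Thorough): payoffs 5, -5 → best response Light.
Casey against (Normal, Deep): payoffs -7, -3 → best response Normal.
Casey against (Thorough, Thorough): payoffs -1, 1 → best response Normal.
Casey against (Thorough, Deep): payoffs -9, -8 → best response Normal.
Mutual best responses: (Thorough, Thorough, Normal).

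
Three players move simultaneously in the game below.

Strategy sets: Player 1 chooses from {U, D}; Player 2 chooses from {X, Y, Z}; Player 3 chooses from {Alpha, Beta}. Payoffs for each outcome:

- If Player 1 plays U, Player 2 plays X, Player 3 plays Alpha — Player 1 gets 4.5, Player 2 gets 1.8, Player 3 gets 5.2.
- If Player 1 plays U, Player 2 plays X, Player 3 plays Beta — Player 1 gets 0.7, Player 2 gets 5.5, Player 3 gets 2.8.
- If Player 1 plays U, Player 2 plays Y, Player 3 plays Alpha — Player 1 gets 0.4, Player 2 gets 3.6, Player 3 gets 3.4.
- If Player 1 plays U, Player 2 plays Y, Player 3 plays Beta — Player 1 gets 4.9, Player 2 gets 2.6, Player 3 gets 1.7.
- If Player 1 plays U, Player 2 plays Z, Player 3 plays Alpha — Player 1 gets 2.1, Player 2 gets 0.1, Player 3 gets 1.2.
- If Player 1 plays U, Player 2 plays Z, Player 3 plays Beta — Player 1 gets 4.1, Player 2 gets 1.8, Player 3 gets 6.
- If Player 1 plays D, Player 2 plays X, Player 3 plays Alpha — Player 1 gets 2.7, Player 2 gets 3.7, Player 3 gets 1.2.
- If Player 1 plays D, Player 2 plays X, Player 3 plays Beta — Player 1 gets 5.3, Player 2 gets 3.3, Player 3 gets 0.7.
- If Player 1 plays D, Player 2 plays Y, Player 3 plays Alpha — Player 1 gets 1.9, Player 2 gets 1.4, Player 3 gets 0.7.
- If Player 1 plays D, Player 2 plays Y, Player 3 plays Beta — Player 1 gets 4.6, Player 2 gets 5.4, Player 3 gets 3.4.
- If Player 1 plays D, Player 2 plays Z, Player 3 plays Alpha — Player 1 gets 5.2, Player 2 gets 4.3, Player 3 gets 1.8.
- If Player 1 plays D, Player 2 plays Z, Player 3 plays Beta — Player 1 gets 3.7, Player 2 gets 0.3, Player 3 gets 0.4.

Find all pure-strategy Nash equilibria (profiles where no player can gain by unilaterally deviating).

Pure NE: (D, Z, Alpha)

(U, X, Alpha): Player 2 can switch to Y (1.8 → 3.6). Not NE.
(U, X, Beta): Player 1 can switch to D (0.7 → 5.3). Not NE.
(U, Y, Alpha): Player 1 can switch to D (0.4 → 1.9). Not NE.
(U, Y, Beta): Player 2 can switch to X (2.6 → 5.5). Not NE.
(U, Z, Alpha): Player 1 can switch to D (2.1 → 5.2). Not NE.
(U, Z, Beta): Player 2 can switch to X (1.8 → 5.5). Not NE.
(D, Z, Alpha): Player 1 gets 5.2, best alternative 2.1; Player 2 gets 4.3, best alternative 3.7; Player 3 gets 1.8, best alternative 0.4. No profitable deviation — NE.
(The remaining 5 profiles each have a profitable deviation by the same check.)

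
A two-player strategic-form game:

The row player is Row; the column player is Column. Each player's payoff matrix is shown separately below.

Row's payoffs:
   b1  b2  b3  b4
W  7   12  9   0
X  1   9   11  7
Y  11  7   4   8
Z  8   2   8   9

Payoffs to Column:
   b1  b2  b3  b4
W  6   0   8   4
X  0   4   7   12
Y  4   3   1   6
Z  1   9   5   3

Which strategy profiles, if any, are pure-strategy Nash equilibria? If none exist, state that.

No pure-strategy Nash equilibrium.

Row against b1: payoffs 7, 1, 11, 8 → best response Y.
Row against b2: payoffs 12, 9, 7, 2 → best response W.
Row against b3: payoffs 9, 11, 4, 8 → best response X.
Row against b4: payoffs 0, 7, 8, 9 → best response Z.
Column against W: payoffs 6, 0, 8, 4 → best response b3.
Column against X: payoffs 0, 4, 7, 12 → best response b4.
Column against Y: payoffs 4, 3, 1, 6 → best response b4.
Column against Z: payoffs 1, 9, 5, 3 → best response b2.
No profile is a mutual best response for all players.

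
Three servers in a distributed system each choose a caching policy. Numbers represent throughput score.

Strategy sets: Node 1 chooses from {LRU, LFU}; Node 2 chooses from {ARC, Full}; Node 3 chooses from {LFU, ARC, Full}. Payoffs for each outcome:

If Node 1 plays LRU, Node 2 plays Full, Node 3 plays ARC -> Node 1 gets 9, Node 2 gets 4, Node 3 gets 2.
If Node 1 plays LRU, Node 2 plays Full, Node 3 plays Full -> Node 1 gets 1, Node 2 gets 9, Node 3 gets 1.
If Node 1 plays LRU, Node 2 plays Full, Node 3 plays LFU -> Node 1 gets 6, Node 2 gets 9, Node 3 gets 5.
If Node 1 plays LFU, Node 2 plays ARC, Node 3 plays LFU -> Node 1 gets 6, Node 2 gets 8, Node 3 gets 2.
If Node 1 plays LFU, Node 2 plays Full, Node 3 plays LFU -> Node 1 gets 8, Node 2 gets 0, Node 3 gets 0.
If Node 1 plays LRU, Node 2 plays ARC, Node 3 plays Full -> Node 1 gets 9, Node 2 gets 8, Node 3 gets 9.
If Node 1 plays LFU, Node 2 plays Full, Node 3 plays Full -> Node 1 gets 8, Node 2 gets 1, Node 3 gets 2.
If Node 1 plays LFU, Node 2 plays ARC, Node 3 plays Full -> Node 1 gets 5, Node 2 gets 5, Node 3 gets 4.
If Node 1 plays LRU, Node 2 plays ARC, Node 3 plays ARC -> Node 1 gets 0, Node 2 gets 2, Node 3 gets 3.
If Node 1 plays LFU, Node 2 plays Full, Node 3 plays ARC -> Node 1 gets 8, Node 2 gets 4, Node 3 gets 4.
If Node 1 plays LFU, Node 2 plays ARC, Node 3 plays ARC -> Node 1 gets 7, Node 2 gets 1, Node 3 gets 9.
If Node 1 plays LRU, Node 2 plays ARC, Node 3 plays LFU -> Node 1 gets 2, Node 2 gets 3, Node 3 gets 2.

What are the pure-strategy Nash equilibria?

No pure-strategy Nash equilibrium.

(LRU, ARC, LFU): Node 1 can switch to LFU (2 → 6). Not NE.
(LRU, ARC, ARC): Node 1 can switch to LFU (0 → 7). Not NE.
(LRU, ARC, Full): Node 2 can switch to Full (8 → 9). Not NE.
(LRU, Full, LFU): Node 1 can switch to LFU (6 → 8). Not NE.
(LRU, Full, ARC): Node 3 can switch to LFU (2 → 5). Not NE.
(LRU, Full, Full): Node 1 can switch to LFU (1 → 8). Not NE.
(LFU, ARC, LFU): Node 3 can switch to ARC (2 → 9). Not NE.
(LFU, ARC, ARC): Node 2 can switch to Full (1 → 4). Not NE.
(LFU, ARC, Full): Node 1 can switch to LRU (5 → 9). Not NE.
(LFU, Full, LFU): Node 2 can switch to ARC (0 → 8). Not NE.
(LFU, Full, ARC): Node 1 can switch to LRU (8 → 9). Not NE.
(LFU, Full, Full): Node 2 can switch to ARC (1 → 5). Not NE.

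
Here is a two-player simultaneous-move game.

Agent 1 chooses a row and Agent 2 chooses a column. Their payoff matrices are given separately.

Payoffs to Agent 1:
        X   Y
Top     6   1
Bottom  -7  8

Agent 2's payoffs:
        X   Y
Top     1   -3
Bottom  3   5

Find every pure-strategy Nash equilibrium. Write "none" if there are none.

Mark each player's best response to every combination of opponents' strategies; a profile where every player is best-responding is a pure Nash equilibrium.
Agent 1 against X: payoffs 6, -7 → best response Top.
Agent 1 against Y: payoffs 1, 8 → best response Bottom.
Agent 2 against Top: payoffs 1, -3 → best response X.
Agent 2 against Bottom: payoffs 3, 5 → best response Y.
Mutual best responses: (Top, X); (Bottom, Y).

The pure Nash equilibria are (Top, X) and (Bottom, Y).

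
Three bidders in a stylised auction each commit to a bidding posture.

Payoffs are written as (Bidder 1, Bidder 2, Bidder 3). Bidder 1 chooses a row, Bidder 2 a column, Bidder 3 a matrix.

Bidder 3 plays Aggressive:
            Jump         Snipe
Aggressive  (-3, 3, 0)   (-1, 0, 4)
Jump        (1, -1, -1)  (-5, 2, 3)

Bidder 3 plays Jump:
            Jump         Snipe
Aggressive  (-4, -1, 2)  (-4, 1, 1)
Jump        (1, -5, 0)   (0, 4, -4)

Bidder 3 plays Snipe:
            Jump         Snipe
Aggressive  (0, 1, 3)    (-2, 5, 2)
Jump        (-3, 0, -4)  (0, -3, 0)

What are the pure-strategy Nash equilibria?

No pure-strategy Nash equilibrium.

Mark each player's best response to every combination of opponents' strategies; a profile where every player is best-responding is a pure Nash equilibrium.
Bidder 1 against (Jump, Aggressive): payoffs -3, 1 → best response Jump.
Bidder 1 against (Jump, Jump): payoffs -4, 1 → best response Jump.
Bidder 1 against (Jump, Snipe): payoffs 0, -3 → best response Aggressive.
Bidder 1 against (Snipe, Aggressive): payoffs -1, -5 → best response Aggressive.
Bidder 1 against (Snipe, Jump): payoffs -4, 0 → best response Jump.
Bidder 1 against (Snipe, Snipe): payoffs -2, 0 → best response Jump.
Bidder 2 against (Aggressive, Aggressive): payoffs 3, 0 → best response Jump.
Bidder 2 against (Aggressive, Jump): payoffs -1, 1 → best response Snipe.
Bidder 2 against (Aggressive, Snipe): payoffs 1, 5 → best response Snipe.
Bidder 2 against (Jump, Aggressive): payoffs -1, 2 → best response Snipe.
Bidder 2 against (Jump, Jump): payoffs -5, 4 → best response Snipe.
Bidder 2 against (Jump, Snipe): payoffs 0, -3 → best response Jump.
Bidder 3 against (Aggressive, Jump): payoffs 0, 2, 3 → best response Snipe.
Bidder 3 against (Aggressive, Snipe): payoffs 4, 1, 2 → best response Aggressive.
Bidder 3 against (Jump, Jump): payoffs -1, 0, -4 → best response Jump.
Bidder 3 against (Jump, Snipe): payoffs 3, -4, 0 → best response Aggressive.
No profile is a mutual best response for all players.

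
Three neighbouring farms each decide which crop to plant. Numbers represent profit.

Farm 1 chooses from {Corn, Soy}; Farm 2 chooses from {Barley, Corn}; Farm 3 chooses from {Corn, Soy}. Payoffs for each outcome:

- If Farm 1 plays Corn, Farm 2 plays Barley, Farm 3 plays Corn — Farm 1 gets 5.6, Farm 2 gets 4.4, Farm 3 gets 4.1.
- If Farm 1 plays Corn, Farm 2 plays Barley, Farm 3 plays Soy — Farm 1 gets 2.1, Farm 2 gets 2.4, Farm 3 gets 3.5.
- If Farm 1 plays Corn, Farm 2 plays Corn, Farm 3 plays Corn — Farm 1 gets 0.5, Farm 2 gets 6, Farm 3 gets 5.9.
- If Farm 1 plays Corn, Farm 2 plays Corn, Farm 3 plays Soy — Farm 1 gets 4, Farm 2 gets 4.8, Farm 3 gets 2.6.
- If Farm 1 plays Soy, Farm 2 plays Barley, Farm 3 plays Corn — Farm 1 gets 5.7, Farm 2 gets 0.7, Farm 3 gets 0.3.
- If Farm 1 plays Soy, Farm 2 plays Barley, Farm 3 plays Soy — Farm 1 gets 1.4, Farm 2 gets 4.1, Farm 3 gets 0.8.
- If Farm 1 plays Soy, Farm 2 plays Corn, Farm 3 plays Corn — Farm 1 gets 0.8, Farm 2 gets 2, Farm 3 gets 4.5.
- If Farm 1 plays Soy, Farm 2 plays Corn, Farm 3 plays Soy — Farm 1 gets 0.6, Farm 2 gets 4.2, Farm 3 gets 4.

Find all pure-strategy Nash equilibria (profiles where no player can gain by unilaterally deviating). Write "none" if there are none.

(Soy, Corn, Corn)

(Corn, Barley, Corn): Farm 1 can switch to Soy (5.6 → 5.7). Not NE.
(Corn, Barley, Soy): Farm 2 can switch to Corn (2.4 → 4.8). Not NE.
(Corn, Corn, Corn): Farm 1 can switch to Soy (0.5 → 0.8). Not NE.
(Corn, Corn, Soy): Farm 3 can switch to Corn (2.6 → 5.9). Not NE.
(Soy, Barley, Corn): Farm 2 can switch to Corn (0.7 → 2). Not NE.
(Soy, Barley, Soy): Farm 1 can switch to Corn (1.4 → 2.1). Not NE.
(Soy, Corn, Corn): Farm 1 gets 0.8, best alternative 0.5; Farm 2 gets 2, best alternative 0.7; Farm 3 gets 4.5, best alternative 4. No profitable deviation — NE.
(Soy, Corn, Soy): Farm 1 can switch to Corn (0.6 → 4). Not NE.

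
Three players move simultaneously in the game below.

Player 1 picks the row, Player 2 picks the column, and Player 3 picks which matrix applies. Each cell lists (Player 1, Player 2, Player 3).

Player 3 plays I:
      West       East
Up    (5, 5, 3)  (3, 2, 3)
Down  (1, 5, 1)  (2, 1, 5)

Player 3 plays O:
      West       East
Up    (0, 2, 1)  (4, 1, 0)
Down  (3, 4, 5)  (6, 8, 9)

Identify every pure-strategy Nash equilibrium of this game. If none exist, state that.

Player 1 against (West, I): payoffs 5, 1 → best response Up.
Player 1 against (West, O): payoffs 0, 3 → best response Down.
Player 1 against (East, I): payoffs 3, 2 → best response Up.
Player 1 against (East, O): payoffs 4, 6 → best response Down.
Player 2 against (Up, I): payoffs 5, 2 → best response West.
Player 2 against (Up, O): payoffs 2, 1 → best response West.
Player 2 against (Down, I): payoffs 5, 1 → best response West.
Player 2 against (Down, O): payoffs 4, 8 → best response East.
Player 3 against (Up, West): payoffs 3, 1 → best response I.
Player 3 against (Up, East): payoffs 3, 0 → best response I.
Player 3 against (Down, West): payoffs 1, 5 → best response O.
Player 3 against (Down, East): payoffs 5, 9 → best response O.
Mutual best responses: (Up, West, I); (Down, East, O).

Pure-strategy Nash equilibria: (Up, West, I); (Down, East, O)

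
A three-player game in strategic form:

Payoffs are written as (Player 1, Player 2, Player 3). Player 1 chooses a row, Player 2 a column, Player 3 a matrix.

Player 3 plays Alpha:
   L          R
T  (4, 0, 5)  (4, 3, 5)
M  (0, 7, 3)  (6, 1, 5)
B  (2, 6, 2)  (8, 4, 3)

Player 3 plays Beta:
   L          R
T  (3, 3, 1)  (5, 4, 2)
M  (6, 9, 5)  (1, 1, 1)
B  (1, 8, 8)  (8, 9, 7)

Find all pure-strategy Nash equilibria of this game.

(M, L, Beta) and (B, R, Beta)

Player 1 against (L, Alpha): payoffs 4, 0, 2 → best response T.
Player 1 against (L, Beta): payoffs 3, 6, 1 → best response M.
Player 1 against (R, Alpha): payoffs 4, 6, 8 → best response B.
Player 1 against (R, Beta): payoffs 5, 1, 8 → best response B.
Player 2 against (T, Alpha): payoffs 0, 3 → best response R.
Player 2 against (T, Beta): payoffs 3, 4 → best response R.
Player 2 against (M, Alpha): payoffs 7, 1 → best response L.
Player 2 against (M, Beta): payoffs 9, 1 → best response L.
Player 2 against (B, Alpha): payoffs 6, 4 → best response L.
Player 2 against (B, Beta): payoffs 8, 9 → best response R.
Player 3 against (T, L): payoffs 5, 1 → best response Alpha.
Player 3 against (T, R): payoffs 5, 2 → best response Alpha.
Player 3 against (M, L): payoffs 3, 5 → best response Beta.
Player 3 against (M, R): payoffs 5, 1 → best response Alpha.
Player 3 against (B, L): payoffs 2, 8 → best response Beta.
Player 3 against (B, R): payoffs 3, 7 → best response Beta.
Mutual best responses: (M, L, Beta); (B, R, Beta).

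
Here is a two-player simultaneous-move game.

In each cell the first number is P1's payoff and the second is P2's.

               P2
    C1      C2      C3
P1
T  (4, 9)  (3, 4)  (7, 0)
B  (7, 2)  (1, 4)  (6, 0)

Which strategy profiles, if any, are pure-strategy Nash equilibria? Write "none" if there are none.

There is no pure-strategy Nash equilibrium.

For each player, find the best response to each opponent profile; mutual best responses are the pure NE.
P1 against C1: payoffs 4, 7 → best response B.
P1 against C2: payoffs 3, 1 → best response T.
P1 against C3: payoffs 7, 6 → best response T.
P2 against T: payoffs 9, 4, 0 → best response C1.
P2 against B: payoffs 2, 4, 0 → best response C2.
No profile is a mutual best response for all players.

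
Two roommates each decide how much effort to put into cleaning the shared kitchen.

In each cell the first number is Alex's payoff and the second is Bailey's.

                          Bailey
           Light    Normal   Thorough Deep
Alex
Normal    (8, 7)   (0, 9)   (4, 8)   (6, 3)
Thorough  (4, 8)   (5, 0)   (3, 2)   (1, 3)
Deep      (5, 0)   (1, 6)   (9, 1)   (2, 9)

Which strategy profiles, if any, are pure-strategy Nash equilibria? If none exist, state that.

There is no pure-strategy Nash equilibrium.

Alex against Light: payoffs 8, 4, 5 → best response Normal.
Alex against Normal: payoffs 0, 5, 1 → best response Thorough.
Alex against Thorough: payoffs 4, 3, 9 → best response Deep.
Alex against Deep: payoffs 6, 1, 2 → best response Normal.
Bailey against Normal: payoffs 7, 9, 8, 3 → best response Normal.
Bailey against Thorough: payoffs 8, 0, 2, 3 → best response Light.
Bailey against Deep: payoffs 0, 6, 1, 9 → best response Deep.
No profile is a mutual best response for all players.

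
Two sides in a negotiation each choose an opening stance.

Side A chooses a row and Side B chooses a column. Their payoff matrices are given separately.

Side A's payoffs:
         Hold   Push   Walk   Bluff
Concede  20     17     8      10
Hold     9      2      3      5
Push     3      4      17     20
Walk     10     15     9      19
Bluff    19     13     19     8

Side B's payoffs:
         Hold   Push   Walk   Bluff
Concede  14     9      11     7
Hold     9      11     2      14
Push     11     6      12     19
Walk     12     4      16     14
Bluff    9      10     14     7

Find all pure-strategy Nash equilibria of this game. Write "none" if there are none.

The pure Nash equilibria are (Concede, Hold) and (Push, Bluff) and (Bluff, Walk).

Side A against Hold: payoffs 20, 9, 3, 10, 19 → best response Concede.
Side A against Push: payoffs 17, 2, 4, 15, 13 → best response Concede.
Side A against Walk: payoffs 8, 3, 17, 9, 19 → best response Bluff.
Side A against Bluff: payoffs 10, 5, 20, 19, 8 → best response Push.
Side B against Concede: payoffs 14, 9, 11, 7 → best response Hold.
Side B against Hold: payoffs 9, 11, 2, 14 → best response Bluff.
Side B against Push: payoffs 11, 6, 12, 19 → best response Bluff.
Side B against Walk: payoffs 12, 4, 16, 14 → best response Walk.
Side B against Bluff: payoffs 9, 10, 14, 7 → best response Walk.
Mutual best responses: (Concede, Hold); (Push, Bluff); (Bluff, Walk).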